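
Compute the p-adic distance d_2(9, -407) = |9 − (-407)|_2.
d_2(9, -407) = 1/32

Step 1 — x − y = 9 − (-407) = 416. Step 2 — v_2(416) = 5 (factor: 416 = (2^5 · 13); the sign does not affect v_p). Step 3 — |x − y|_2 = 2^{-5} = 1/32.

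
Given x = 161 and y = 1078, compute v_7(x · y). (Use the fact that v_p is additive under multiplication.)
v_7(173558) = 3

v_p(x) = 1 (factor: 161 = 7^1 · 23); v_p(y) = 2 (factor: 1078 = 7^2 · 22). Additivity: v_p(xy) = v_p(x) + v_p(y) = 1 + 2 = 3. (Direct check: xy = 173558 = 7^3 · (506).)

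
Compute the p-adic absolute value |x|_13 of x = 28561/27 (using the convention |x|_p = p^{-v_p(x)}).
|28561/27|_13 = 1/28561

Step 1 — compute v_13(x) by factoring powers of 13 out of the numerator and denominator: v_13(28561/27) = 4. Step 2 — apply |x|_p = p^{-v_p(x)} = 13^{-4} = 1/28561.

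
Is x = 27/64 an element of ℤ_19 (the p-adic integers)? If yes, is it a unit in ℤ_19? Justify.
x ∈ ℤ_19^× (unit); v_19(x) = 0

ℤ_19 = {x ∈ ℚ_19 : v_19(x) ≥ 0} and ℤ_19^× = {x ∈ ℤ_19 : v_19(x) = 0}. Here v_19(27/64) = v_19(num) − v_19(den) = 0; compare against these criteria.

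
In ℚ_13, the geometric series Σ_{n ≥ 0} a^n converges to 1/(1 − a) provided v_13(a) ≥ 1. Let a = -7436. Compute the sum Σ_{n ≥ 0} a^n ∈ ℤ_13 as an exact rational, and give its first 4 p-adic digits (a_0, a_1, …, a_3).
Σ a^n = 1/(1 − a) = 1/7437;  first 4 digits = (1, 0, 8, 9)

v_13(a) = 2 ≥ 1, so the series converges in ℤ_13 to 1/(1 − a) = 1/(1 − (-7436)) = 1/7437. Expand this rational in ℤ_13: compute digits iteratively via d_i = x_i mod 13, x_{i+1} = (x_i − d_i)/13. The first 4 digits are (1, 0, 8, 9).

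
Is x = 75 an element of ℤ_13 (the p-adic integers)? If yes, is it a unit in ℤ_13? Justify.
x ∈ ℤ_13^× (unit); v_13(x) = 0

ℤ_13 = {x ∈ ℚ_13 : v_13(x) ≥ 0} and ℤ_13^× = {x ∈ ℤ_13 : v_13(x) = 0}. Here v_13(75) = v_13(num) − v_13(den) = 0; compare against these criteria.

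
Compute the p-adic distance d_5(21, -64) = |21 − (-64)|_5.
d_5(21, -64) = 1/5

Step 1 — x − y = 21 − (-64) = 85. Step 2 — v_5(85) = 1 (factor: 85 = (5^1 · 17); the sign does not affect v_p). Step 3 — |x − y|_5 = 5^{-1} = 1/5.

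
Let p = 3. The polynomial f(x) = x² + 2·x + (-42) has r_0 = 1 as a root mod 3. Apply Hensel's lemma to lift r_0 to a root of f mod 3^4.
r_3 = 22 (mod 81)

Hensel: r_{i+1} = r_i − f(r_i)·(f′(r_i))^{-1} mod 3^{i+2}, f′(x) = 2x + 2. Iterate:
  r_0 = 1 (mod 3)
  r_1 = 4 (mod 9)
  r_2 = 22 (mod 27)
  r_3 = 22 (mod 81)
Final: r = 22 satisfies f(r) ≡ 0 mod 3^4.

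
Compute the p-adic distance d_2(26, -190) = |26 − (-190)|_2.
d_2(26, -190) = 1/8

Step 1 — x − y = 26 − (-190) = 216. Step 2 — v_2(216) = 3 (factor: 216 = (2^3 · 27); the sign does not affect v_p). Step 3 — |x − y|_2 = 2^{-3} = 1/8.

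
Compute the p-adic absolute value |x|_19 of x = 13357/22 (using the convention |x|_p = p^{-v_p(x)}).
|13357/22|_19 = 1/361

Step 1 — compute v_19(x) by factoring powers of 19 out of the numerator and denominator: v_19(13357/22) = 2. Step 2 — apply |x|_p = p^{-v_p(x)} = 19^{-2} = 1/361.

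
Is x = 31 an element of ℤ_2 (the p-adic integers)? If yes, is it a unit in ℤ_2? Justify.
x ∈ ℤ_2^× (unit); v_2(x) = 0

ℤ_2 = {x ∈ ℚ_2 : v_2(x) ≥ 0} and ℤ_2^× = {x ∈ ℤ_2 : v_2(x) = 0}. Here v_2(31) = v_2(num) − v_2(den) = 0; compare against these criteria.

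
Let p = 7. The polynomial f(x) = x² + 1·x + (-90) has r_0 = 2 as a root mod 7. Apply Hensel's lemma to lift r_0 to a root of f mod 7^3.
r_2 = 9 (mod 343)

Hensel: r_{i+1} = r_i − f(r_i)·(f′(r_i))^{-1} mod 7^{i+2}, f′(x) = 2x + 1. Iterate:
  r_0 = 2 (mod 7)
  r_1 = 9 (mod 49)
  r_2 = 9 (mod 343)
Final: r = 9 satisfies f(r) ≡ 0 mod 7^3.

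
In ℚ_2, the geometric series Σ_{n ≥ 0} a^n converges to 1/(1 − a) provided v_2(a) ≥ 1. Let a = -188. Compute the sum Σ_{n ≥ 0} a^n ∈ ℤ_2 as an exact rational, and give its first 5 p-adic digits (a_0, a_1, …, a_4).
Σ a^n = 1/(1 − a) = 1/189;  first 5 digits = (1, 0, 1, 0, 1)

v_2(a) = 2 ≥ 1, so the series converges in ℤ_2 to 1/(1 − a) = 1/(1 − (-188)) = 1/189. Expand this rational in ℤ_2: compute digits iteratively via d_i = x_i mod 2, x_{i+1} = (x_i − d_i)/2. The first 5 digits are (1, 0, 1, 0, 1).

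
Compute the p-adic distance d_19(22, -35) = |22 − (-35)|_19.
d_19(22, -35) = 1/19

Step 1 — x − y = 22 − (-35) = 57. Step 2 — v_19(57) = 1 (factor: 57 = (19^1 · 3); the sign does not affect v_p). Step 3 — |x − y|_19 = 19^{-1} = 1/19.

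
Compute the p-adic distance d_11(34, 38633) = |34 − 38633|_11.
d_11(34, 38633) = 1/1331

Step 1 — x − y = 34 − 38633 = -38599. Step 2 — v_11(-38599) = 3 (factor: -38599 = −(11^3 · 29); the sign does not affect v_p). Step 3 — |x − y|_11 = 11^{-3} = 1/1331.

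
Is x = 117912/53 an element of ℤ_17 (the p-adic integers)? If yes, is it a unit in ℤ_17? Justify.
x ∈ ℤ_17 but not a unit; v_17(x) = 3 > 0

ℤ_17 = {x ∈ ℚ_17 : v_17(x) ≥ 0} and ℤ_17^× = {x ∈ ℤ_17 : v_17(x) = 0}. Here v_17(117912/53) = v_17(num) − v_17(den) = 3; compare against these criteria.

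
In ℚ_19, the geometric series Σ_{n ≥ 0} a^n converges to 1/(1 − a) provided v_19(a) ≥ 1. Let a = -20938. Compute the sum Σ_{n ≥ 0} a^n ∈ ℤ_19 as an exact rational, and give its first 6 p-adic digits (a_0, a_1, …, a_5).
Σ a^n = 1/(1 − a) = 1/20939;  first 6 digits = (1, 0, 18, 15, 0, 6)

v_19(a) = 2 ≥ 1, so the series converges in ℤ_19 to 1/(1 − a) = 1/(1 − (-20938)) = 1/20939. Expand this rational in ℤ_19: compute digits iteratively via d_i = x_i mod 19, x_{i+1} = (x_i − d_i)/19. The first 6 digits are (1, 0, 18, 15, 0, 6).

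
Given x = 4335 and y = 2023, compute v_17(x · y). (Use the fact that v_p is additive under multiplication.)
v_17(8769705) = 4

v_p(x) = 2 (factor: 4335 = 17^2 · 15); v_p(y) = 2 (factor: 2023 = 17^2 · 7). Additivity: v_p(xy) = v_p(x) + v_p(y) = 2 + 2 = 4. (Direct check: xy = 8769705 = 17^4 · (105).)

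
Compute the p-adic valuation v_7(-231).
v_7(-231) = 1

v_7(n) is the largest exponent k such that 7^k divides n. Factor out: -231 = -7^1 · 33. (Sign doesn't affect v_p.) So v_7(-231) = 1.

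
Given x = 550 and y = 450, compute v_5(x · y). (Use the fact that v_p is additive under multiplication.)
v_5(247500) = 4

v_p(x) = 2 (factor: 550 = 5^2 · 22); v_p(y) = 2 (factor: 450 = 5^2 · 18). Additivity: v_p(xy) = v_p(x) + v_p(y) = 2 + 2 = 4. (Direct check: xy = 247500 = 5^4 · (396).)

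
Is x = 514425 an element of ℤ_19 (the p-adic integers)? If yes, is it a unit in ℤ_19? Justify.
x ∈ ℤ_19 but not a unit; v_19(x) = 3 > 0

ℤ_19 = {x ∈ ℚ_19 : v_19(x) ≥ 0} and ℤ_19^× = {x ∈ ℤ_19 : v_19(x) = 0}. Here v_19(514425) = v_19(num) − v_19(den) = 3; compare against these criteria.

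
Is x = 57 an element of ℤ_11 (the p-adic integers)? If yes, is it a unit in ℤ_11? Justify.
x ∈ ℤ_11^× (unit); v_11(x) = 0

ℤ_11 = {x ∈ ℚ_11 : v_11(x) ≥ 0} and ℤ_11^× = {x ∈ ℤ_11 : v_11(x) = 0}. Here v_11(57) = v_11(num) − v_11(den) = 0; compare against these criteria.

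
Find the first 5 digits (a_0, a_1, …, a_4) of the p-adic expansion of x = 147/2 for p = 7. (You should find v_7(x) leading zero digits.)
(a_0, …, a_4) = (0, 0, 5, 3, 3)

v_7(147/2) = 2, so a_0 = ... = a_1 = 0. Factor out: x = 7^2 · u with u = 3/2 a unit in ℤ_7. Expand u iteratively via a_{v+i} = u_i mod 7, u_{i+1} = (u_i − a_{v+i})/7:
  u_0 = 3/2;  a_2 = 5;  u_1 = (u_0 − 5)/7 = -1/2
  u_1 = -1/2;  a_3 = 3;  u_2 = (u_1 − 3)/7 = -1/2
  u_2 = -1/2;  a_4 = 3;  u_3 = (u_2 − 3)/7 = -1/2
Digits: (0, 0, 5, 3, 3).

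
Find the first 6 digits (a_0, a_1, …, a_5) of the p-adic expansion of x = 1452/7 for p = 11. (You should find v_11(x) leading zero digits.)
(a_0, …, a_5) = (0, 0, 8, 1, 3, 6)

v_11(1452/7) = 2, so a_0 = ... = a_1 = 0. Factor out: x = 11^2 · u with u = 12/7 a unit in ℤ_11. Expand u iteratively via a_{v+i} = u_i mod 11, u_{i+1} = (u_i − a_{v+i})/11:
  u_0 = 12/7;  a_2 = 8;  u_1 = (u_0 − 8)/11 = -4/7
  u_1 = -4/7;  a_3 = 1;  u_2 = (u_1 − 1)/11 = -1/7
  u_2 = -1/7;  a_4 = 3;  u_3 = (u_2 − 3)/11 = -2/7
  u_3 = -2/7;  a_5 = 6;  u_4 = (u_3 − 6)/11 = -4/7
Digits: (0, 0, 8, 1, 3, 6).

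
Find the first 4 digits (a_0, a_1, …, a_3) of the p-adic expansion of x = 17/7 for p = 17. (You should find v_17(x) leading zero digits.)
(a_0, …, a_3) = (0, 5, 7, 2)

v_17(17/7) = 1, so a_0 = ... = a_0 = 0. Factor out: x = 17^1 · u with u = 1/7 a unit in ℤ_17. Expand u iteratively via a_{v+i} = u_i mod 17, u_{i+1} = (u_i − a_{v+i})/17:
  u_0 = 1/7;  a_1 = 5;  u_1 = (u_0 − 5)/17 = -2/7
  u_1 = -2/7;  a_2 = 7;  u_2 = (u_1 − 7)/17 = -3/7
  u_2 = -3/7;  a_3 = 2;  u_3 = (u_2 − 2)/17 = -1/7
Digits: (0, 5, 7, 2).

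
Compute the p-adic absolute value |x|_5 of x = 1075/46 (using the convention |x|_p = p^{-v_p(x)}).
|1075/46|_5 = 1/25

Step 1 — compute v_5(x) by factoring powers of 5 out of the numerator and denominator: v_5(1075/46) = 2. Step 2 — apply |x|_p = p^{-v_p(x)} = 5^{-2} = 1/25.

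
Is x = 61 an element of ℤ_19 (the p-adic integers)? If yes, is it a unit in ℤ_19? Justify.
x ∈ ℤ_19^× (unit); v_19(x) = 0

ℤ_19 = {x ∈ ℚ_19 : v_19(x) ≥ 0} and ℤ_19^× = {x ∈ ℤ_19 : v_19(x) = 0}. Here v_19(61) = v_19(num) − v_19(den) = 0; compare against these criteria.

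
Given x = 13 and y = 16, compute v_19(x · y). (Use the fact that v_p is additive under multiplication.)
v_19(208) = 0

v_p(x) = 0 (factor: 13 = 19^0 · 13); v_p(y) = 0 (factor: 16 = 19^0 · 16). Additivity: v_p(xy) = v_p(x) + v_p(y) = 0 + 0 = 0. (Direct check: xy = 208 = 19^0 · (208).)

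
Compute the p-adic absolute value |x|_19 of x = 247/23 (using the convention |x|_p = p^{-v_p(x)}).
|247/23|_19 = 1/19

Step 1 — compute v_19(x) by factoring powers of 19 out of the numerator and denominator: v_19(247/23) = 1. Step 2 — apply |x|_p = p^{-v_p(x)} = 19^{-1} = 1/19.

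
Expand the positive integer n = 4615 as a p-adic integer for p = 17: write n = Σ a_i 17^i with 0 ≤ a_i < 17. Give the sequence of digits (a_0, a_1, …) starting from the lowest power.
(a_0, a_1, …) = (8, 16, 15)

Repeated division by 17 gives the digits low-to-high: 4615 = 8 + 16·17^1 + 15·17^2. Digit sequence: (8, 16, 15).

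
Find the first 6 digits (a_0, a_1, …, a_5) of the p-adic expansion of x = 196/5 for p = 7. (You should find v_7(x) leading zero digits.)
(a_0, …, a_5) = (0, 0, 5, 5, 2, 1)

v_7(196/5) = 2, so a_0 = ... = a_1 = 0. Factor out: x = 7^2 · u with u = 4/5 a unit in ℤ_7. Expand u iteratively via a_{v+i} = u_i mod 7, u_{i+1} = (u_i − a_{v+i})/7:
  u_0 = 4/5;  a_2 = 5;  u_1 = (u_0 − 5)/7 = -3/5
  u_1 = -3/5;  a_3 = 5;  u_2 = (u_1 − 5)/7 = -4/5
  u_2 = -4/5;  a_4 = 2;  u_3 = (u_2 − 2)/7 = -2/5
  u_3 = -2/5;  a_5 = 1;  u_4 = (u_3 − 1)/7 = -1/5
Digits: (0, 0, 5, 5, 2, 1).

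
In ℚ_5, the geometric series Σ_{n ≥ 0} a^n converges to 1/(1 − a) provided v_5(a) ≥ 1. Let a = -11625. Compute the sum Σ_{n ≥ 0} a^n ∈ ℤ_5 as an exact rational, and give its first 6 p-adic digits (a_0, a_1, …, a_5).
Σ a^n = 1/(1 − a) = 1/11626;  first 6 digits = (1, 0, 0, 2, 1, 1)

v_5(a) = 3 ≥ 1, so the series converges in ℤ_5 to 1/(1 − a) = 1/(1 − (-11625)) = 1/11626. Expand this rational in ℤ_5: compute digits iteratively via d_i = x_i mod 5, x_{i+1} = (x_i − d_i)/5. The first 6 digits are (1, 0, 0, 2, 1, 1).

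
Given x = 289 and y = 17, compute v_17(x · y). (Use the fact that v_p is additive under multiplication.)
v_17(4913) = 3

v_p(x) = 2 (factor: 289 = 17^2 · 1); v_p(y) = 1 (factor: 17 = 17^1 · 1). Additivity: v_p(xy) = v_p(x) + v_p(y) = 2 + 1 = 3. (Direct check: xy = 4913 = 17^3 · (1).)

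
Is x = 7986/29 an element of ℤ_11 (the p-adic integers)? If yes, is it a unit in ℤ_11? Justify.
x ∈ ℤ_11 but not a unit; v_11(x) = 3 > 0

ℤ_11 = {x ∈ ℚ_11 : v_11(x) ≥ 0} and ℤ_11^× = {x ∈ ℤ_11 : v_11(x) = 0}. Here v_11(7986/29) = v_11(num) − v_11(den) = 3; compare against these criteria.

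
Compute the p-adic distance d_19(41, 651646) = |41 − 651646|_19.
d_19(41, 651646) = 1/130321

Step 1 — x − y = 41 − 651646 = -651605. Step 2 — v_19(-651605) = 4 (factor: -651605 = −(19^4 · 5); the sign does not affect v_p). Step 3 — |x − y|_19 = 19^{-4} = 1/130321.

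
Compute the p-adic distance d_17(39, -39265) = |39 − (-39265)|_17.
d_17(39, -39265) = 1/4913

Step 1 — x − y = 39 − (-39265) = 39304. Step 2 — v_17(39304) = 3 (factor: 39304 = (17^3 · 8); the sign does not affect v_p). Step 3 — |x − y|_17 = 17^{-3} = 1/4913.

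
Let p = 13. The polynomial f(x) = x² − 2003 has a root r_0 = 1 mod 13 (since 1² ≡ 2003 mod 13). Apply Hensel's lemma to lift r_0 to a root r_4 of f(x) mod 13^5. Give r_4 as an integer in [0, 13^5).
r_4 = 155806 (mod 371293)

Hensel's recurrence: r_{i+1} = r_i − f(r_i)·(f′(r_i))^{-1} mod 13^{i+2}, with f′(x) = 2x. Iterate:
  r_0 = 1 (mod 13)
  r_1 = 157 (mod 169)
  r_2 = 2016 (mod 2197)
  r_3 = 13001 (mod 28561)
  r_4 = 155806 (mod 371293)
Final: r_4 = 155806, and one checks f(r_4) ≡ 0 mod 13^5.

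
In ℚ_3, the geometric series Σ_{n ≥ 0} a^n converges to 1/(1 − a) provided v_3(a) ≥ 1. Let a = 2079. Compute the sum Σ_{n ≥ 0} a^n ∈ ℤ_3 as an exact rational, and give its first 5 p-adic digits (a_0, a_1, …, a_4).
Σ a^n = 1/(1 − a) = -1/2078;  first 5 digits = (1, 0, 0, 2, 1)

v_3(a) = 3 ≥ 1, so the series converges in ℤ_3 to 1/(1 − a) = 1/(1 − 2079) = -1/2078. Expand this rational in ℤ_3: compute digits iteratively via d_i = x_i mod 3, x_{i+1} = (x_i − d_i)/3. The first 5 digits are (1, 0, 0, 2, 1).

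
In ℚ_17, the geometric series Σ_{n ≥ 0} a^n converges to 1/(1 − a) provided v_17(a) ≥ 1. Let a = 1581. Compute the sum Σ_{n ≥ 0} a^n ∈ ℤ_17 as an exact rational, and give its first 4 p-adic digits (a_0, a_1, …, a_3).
Σ a^n = 1/(1 − a) = -1/1580;  first 4 digits = (1, 8, 1, 1)

v_17(a) = 1 ≥ 1, so the series converges in ℤ_17 to 1/(1 − a) = 1/(1 − 1581) = -1/1580. Expand this rational in ℤ_17: compute digits iteratively via d_i = x_i mod 17, x_{i+1} = (x_i − d_i)/17. The first 4 digits are (1, 8, 1, 1).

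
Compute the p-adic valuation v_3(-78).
v_3(-78) = 1

v_3(n) is the largest exponent k such that 3^k divides n. Factor out: -78 = -3^1 · 26. (Sign doesn't affect v_p.) So v_3(-78) = 1.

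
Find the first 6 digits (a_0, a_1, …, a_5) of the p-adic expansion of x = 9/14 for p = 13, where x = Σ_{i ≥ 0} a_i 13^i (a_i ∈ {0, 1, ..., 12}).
(a_0, …, a_5) = (9, 4, 8, 4, 8, 4)

v_13(9/14) = 0 (numerator and denominator both coprime to 13), so x ∈ ℤ_13^×. Compute digits iteratively via a_i = x_i mod 13, x_{i+1} = (x_i − a_i)/13, with x_0 = x:
  x_0 = 9/14;  a_0 = 9;  x_1 = (x_0 − 9)/13 = -9/14
  x_1 = -9/14;  a_1 = 4;  x_2 = (x_1 − 4)/13 = -5/14
  x_2 = -5/14;  a_2 = 8;  x_3 = (x_2 − 8)/13 = -9/14
  x_3 = -9/14;  a_3 = 4;  x_4 = (x_3 − 4)/13 = -5/14
  x_4 = -5/14;  a_4 = 8;  x_5 = (x_4 − 8)/13 = -9/14
  x_5 = -9/14;  a_5 = 4;  x_6 = (x_5 − 4)/13 = -5/14
Digits: (9, 4, 8, 4, 8, 4).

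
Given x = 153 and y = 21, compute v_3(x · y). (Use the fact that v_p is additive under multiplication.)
v_3(3213) = 3

v_p(x) = 2 (factor: 153 = 3^2 · 17); v_p(y) = 1 (factor: 21 = 3^1 · 7). Additivity: v_p(xy) = v_p(x) + v_p(y) = 2 + 1 = 3. (Direct check: xy = 3213 = 3^3 · (119).)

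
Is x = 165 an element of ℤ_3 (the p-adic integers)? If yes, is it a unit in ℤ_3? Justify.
x ∈ ℤ_3 but not a unit; v_3(x) = 1 > 0

ℤ_3 = {x ∈ ℚ_3 : v_3(x) ≥ 0} and ℤ_3^× = {x ∈ ℤ_3 : v_3(x) = 0}. Here v_3(165) = v_3(num) − v_3(den) = 1; compare against these criteria.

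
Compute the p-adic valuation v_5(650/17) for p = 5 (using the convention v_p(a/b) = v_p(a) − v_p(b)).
v_5(650/17) = 2

Factor powers of 5 from the numerator and denominator of the reduced fraction: 650 = 5^2 · 26 and 17 = 5^0 · 17. Apply v_p(a/b) = v_p(a) − v_p(b): v_5(650/17) = 2 − 0 = 2.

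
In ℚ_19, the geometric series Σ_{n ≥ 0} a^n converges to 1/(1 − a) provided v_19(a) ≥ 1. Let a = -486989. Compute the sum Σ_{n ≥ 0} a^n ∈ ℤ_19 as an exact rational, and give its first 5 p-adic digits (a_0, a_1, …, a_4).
Σ a^n = 1/(1 − a) = 1/486990;  first 5 digits = (1, 0, 0, 5, 15)

v_19(a) = 3 ≥ 1, so the series converges in ℤ_19 to 1/(1 − a) = 1/(1 − (-486989)) = 1/486990. Expand this rational in ℤ_19: compute digits iteratively via d_i = x_i mod 19, x_{i+1} = (x_i − d_i)/19. The first 5 digits are (1, 0, 0, 5, 15).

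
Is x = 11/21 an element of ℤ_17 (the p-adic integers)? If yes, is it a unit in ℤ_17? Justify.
x ∈ ℤ_17^× (unit); v_17(x) = 0

ℤ_17 = {x ∈ ℚ_17 : v_17(x) ≥ 0} and ℤ_17^× = {x ∈ ℤ_17 : v_17(x) = 0}. Here v_17(11/21) = v_17(num) − v_17(den) = 0; compare against these criteria.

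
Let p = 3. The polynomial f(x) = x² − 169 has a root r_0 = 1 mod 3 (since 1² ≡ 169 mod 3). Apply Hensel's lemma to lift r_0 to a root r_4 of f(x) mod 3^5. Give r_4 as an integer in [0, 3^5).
r_4 = 13 (mod 243)

Hensel's recurrence: r_{i+1} = r_i − f(r_i)·(f′(r_i))^{-1} mod 3^{i+2}, with f′(x) = 2x. Iterate:
  r_0 = 1 (mod 3)
  r_1 = 4 (mod 9)
  r_2 = 13 (mod 27)
  r_3 = 13 (mod 81)
  r_4 = 13 (mod 243)
Final: r_4 = 13, and one checks f(r_4) ≡ 0 mod 3^5.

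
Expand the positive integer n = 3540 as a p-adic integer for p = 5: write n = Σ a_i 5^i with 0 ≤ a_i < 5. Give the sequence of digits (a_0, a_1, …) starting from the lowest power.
(a_0, a_1, …) = (0, 3, 1, 3, 0, 1)

Repeated division by 5 gives the digits low-to-high: 3540 = 3·5^1 + 1·5^2 + 3·5^3 + 1·5^5. Digit sequence: (0, 3, 1, 3, 0, 1).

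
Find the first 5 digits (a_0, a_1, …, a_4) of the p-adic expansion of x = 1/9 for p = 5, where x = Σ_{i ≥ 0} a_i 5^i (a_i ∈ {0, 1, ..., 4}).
(a_0, …, a_4) = (4, 2, 0, 1, 2)

v_5(1/9) = 0 (numerator and denominator both coprime to 5), so x ∈ ℤ_5^×. Compute digits iteratively via a_i = x_i mod 5, x_{i+1} = (x_i − a_i)/5, with x_0 = x:
  x_0 = 1/9;  a_0 = 4;  x_1 = (x_0 − 4)/5 = -7/9
  x_1 = -7/9;  a_1 = 2;  x_2 = (x_1 − 2)/5 = -5/9
  x_2 = -5/9;  a_2 = 0;  x_3 = (x_2 − 0)/5 = -1/9
  x_3 = -1/9;  a_3 = 1;  x_4 = (x_3 − 1)/5 = -2/9
  x_4 = -2/9;  a_4 = 2;  x_5 = (x_4 − 2)/5 = -4/9
Digits: (4, 2, 0, 1, 2).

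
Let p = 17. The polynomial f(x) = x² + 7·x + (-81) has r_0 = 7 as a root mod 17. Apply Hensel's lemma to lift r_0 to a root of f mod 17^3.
r_2 = 4699 (mod 4913)

Hensel: r_{i+1} = r_i − f(r_i)·(f′(r_i))^{-1} mod 17^{i+2}, f′(x) = 2x + 7. Iterate:
  r_0 = 7 (mod 17)
  r_1 = 75 (mod 289)
  r_2 = 4699 (mod 4913)
Final: r = 4699 satisfies f(r) ≡ 0 mod 17^3.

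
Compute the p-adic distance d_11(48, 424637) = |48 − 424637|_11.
d_11(48, 424637) = 1/14641

Step 1 — x − y = 48 − 424637 = -424589. Step 2 — v_11(-424589) = 4 (factor: -424589 = −(11^4 · 29); the sign does not affect v_p). Step 3 — |x − y|_11 = 11^{-4} = 1/14641.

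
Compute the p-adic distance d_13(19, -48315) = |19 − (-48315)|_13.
d_13(19, -48315) = 1/2197

Step 1 — x − y = 19 − (-48315) = 48334. Step 2 — v_13(48334) = 3 (factor: 48334 = (13^3 · 22); the sign does not affect v_p). Step 3 — |x − y|_13 = 13^{-3} = 1/2197.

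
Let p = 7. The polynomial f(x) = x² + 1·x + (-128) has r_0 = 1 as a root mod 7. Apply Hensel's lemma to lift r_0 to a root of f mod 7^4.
r_3 = 1513 (mod 2401)

Hensel: r_{i+1} = r_i − f(r_i)·(f′(r_i))^{-1} mod 7^{i+2}, f′(x) = 2x + 1. Iterate:
  r_0 = 1 (mod 7)
  r_1 = 43 (mod 49)
  r_2 = 141 (mod 343)
  r_3 = 1513 (mod 2401)
Final: r = 1513 satisfies f(r) ≡ 0 mod 7^4.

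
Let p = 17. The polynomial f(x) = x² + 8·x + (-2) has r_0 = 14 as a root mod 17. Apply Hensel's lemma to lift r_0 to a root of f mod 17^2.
r_1 = 150 (mod 289)

Hensel: r_{i+1} = r_i − f(r_i)·(f′(r_i))^{-1} mod 17^{i+2}, f′(x) = 2x + 8. Iterate:
  r_0 = 14 (mod 17)
  r_1 = 150 (mod 289)
Final: r = 150 satisfies f(r) ≡ 0 mod 17^2.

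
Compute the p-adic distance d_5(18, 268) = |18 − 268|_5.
d_5(18, 268) = 1/125

Step 1 — x − y = 18 − 268 = -250. Step 2 — v_5(-250) = 3 (factor: -250 = −(5^3 · 2); the sign does not affect v_p). Step 3 — |x − y|_5 = 5^{-3} = 1/125.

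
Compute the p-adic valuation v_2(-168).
v_2(-168) = 3

v_2(n) is the largest exponent k such that 2^k divides n. Factor out: -168 = -2^3 · 21. (Sign doesn't affect v_p.) So v_2(-168) = 3.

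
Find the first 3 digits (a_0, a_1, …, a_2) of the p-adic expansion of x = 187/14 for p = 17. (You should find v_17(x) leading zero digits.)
(a_0, …, a_2) = (0, 2, 6)

v_17(187/14) = 1, so a_0 = ... = a_0 = 0. Factor out: x = 17^1 · u with u = 11/14 a unit in ℤ_17. Expand u iteratively via a_{v+i} = u_i mod 17, u_{i+1} = (u_i − a_{v+i})/17:
  u_0 = 11/14;  a_1 = 2;  u_1 = (u_0 − 2)/17 = -1/14
  u_1 = -1/14;  a_2 = 6;  u_2 = (u_1 − 6)/17 = -5/14
Digits: (0, 2, 6).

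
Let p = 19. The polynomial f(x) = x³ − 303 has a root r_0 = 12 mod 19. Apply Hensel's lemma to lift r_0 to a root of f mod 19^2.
r_1 = 297 (mod 361)

Hensel: r_{i+1} = r_i − f(r_i)/f′(r_i) mod 19^{i+2}, where f′(x) = 3x². Iterate:
  r_0 = 12 (mod 19)
  r_1 = 297 (mod 361)
Final: r = 297 with f(r) ≡ 0 mod 19^2.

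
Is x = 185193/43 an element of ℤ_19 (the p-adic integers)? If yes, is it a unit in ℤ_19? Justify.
x ∈ ℤ_19 but not a unit; v_19(x) = 3 > 0

ℤ_19 = {x ∈ ℚ_19 : v_19(x) ≥ 0} and ℤ_19^× = {x ∈ ℤ_19 : v_19(x) = 0}. Here v_19(185193/43) = v_19(num) − v_19(den) = 3; compare against these criteria.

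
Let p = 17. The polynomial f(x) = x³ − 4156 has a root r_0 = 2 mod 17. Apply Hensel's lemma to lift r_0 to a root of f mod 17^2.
r_1 = 155 (mod 289)

Hensel: r_{i+1} = r_i − f(r_i)/f′(r_i) mod 17^{i+2}, where f′(x) = 3x². Iterate:
  r_0 = 2 (mod 17)
  r_1 = 155 (mod 289)
Final: r = 155 with f(r) ≡ 0 mod 17^2.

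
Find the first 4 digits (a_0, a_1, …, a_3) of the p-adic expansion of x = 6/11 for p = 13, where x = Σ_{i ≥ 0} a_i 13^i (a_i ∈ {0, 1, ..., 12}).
(a_0, …, a_3) = (10, 4, 2, 1)

v_13(6/11) = 0 (numerator and denominator both coprime to 13), so x ∈ ℤ_13^×. Compute digits iteratively via a_i = x_i mod 13, x_{i+1} = (x_i − a_i)/13, with x_0 = x:
  x_0 = 6/11;  a_0 = 10;  x_1 = (x_0 − 10)/13 = -8/11
  x_1 = -8/11;  a_1 = 4;  x_2 = (x_1 − 4)/13 = -4/11
  x_2 = -4/11;  a_2 = 2;  x_3 = (x_2 − 2)/13 = -2/11
  x_3 = -2/11;  a_3 = 1;  x_4 = (x_3 − 1)/13 = -1/11
Digits: (10, 4, 2, 1).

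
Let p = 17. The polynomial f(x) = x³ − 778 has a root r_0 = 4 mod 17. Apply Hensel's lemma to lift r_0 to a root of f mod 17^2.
r_1 = 55 (mod 289)

Hensel: r_{i+1} = r_i − f(r_i)/f′(r_i) mod 17^{i+2}, where f′(x) = 3x². Iterate:
  r_0 = 4 (mod 17)
  r_1 = 55 (mod 289)
Final: r = 55 with f(r) ≡ 0 mod 17^2.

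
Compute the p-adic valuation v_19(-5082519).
v_19(-5082519) = 4

v_19(n) is the largest exponent k such that 19^k divides n. Factor out: -5082519 = -19^4 · 39. (Sign doesn't affect v_p.) So v_19(-5082519) = 4.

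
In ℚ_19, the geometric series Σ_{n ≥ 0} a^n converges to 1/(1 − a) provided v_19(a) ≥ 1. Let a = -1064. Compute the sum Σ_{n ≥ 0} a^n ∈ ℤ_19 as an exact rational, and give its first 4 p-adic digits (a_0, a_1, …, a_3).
Σ a^n = 1/(1 − a) = 1/1065;  first 4 digits = (1, 1, 17, 13)

v_19(a) = 1 ≥ 1, so the series converges in ℤ_19 to 1/(1 − a) = 1/(1 − (-1064)) = 1/1065. Expand this rational in ℤ_19: compute digits iteratively via d_i = x_i mod 19, x_{i+1} = (x_i − d_i)/19. The first 4 digits are (1, 1, 17, 13).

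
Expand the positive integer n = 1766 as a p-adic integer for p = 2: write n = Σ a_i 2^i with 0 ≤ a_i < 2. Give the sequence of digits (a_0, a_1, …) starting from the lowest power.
(a_0, a_1, …) = (0, 1, 1, 0, 0, 1, 1, 1, 0, 1, 1)

Repeated division by 2 gives the digits low-to-high: 1766 = 1·2^1 + 1·2^2 + 1·2^5 + 1·2^6 + 1·2^7 + 1·2^9 + 1·2^10. Digit sequence: (0, 1, 1, 0, 0, 1, 1, 1, 0, 1, 1).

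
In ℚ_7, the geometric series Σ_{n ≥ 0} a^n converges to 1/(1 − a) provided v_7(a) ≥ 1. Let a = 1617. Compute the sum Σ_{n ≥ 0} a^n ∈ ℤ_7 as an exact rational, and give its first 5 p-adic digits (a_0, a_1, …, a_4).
Σ a^n = 1/(1 − a) = -1/1616;  first 5 digits = (1, 0, 5, 4, 4)

v_7(a) = 2 ≥ 1, so the series converges in ℤ_7 to 1/(1 − a) = 1/(1 − 1617) = -1/1616. Expand this rational in ℤ_7: compute digits iteratively via d_i = x_i mod 7, x_{i+1} = (x_i − d_i)/7. The first 5 digits are (1, 0, 5, 4, 4).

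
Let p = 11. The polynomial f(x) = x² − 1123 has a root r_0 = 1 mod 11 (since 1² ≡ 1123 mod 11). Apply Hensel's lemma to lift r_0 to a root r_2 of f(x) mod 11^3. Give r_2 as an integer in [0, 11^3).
r_2 = 925 (mod 1331)

Hensel's recurrence: r_{i+1} = r_i − f(r_i)·(f′(r_i))^{-1} mod 11^{i+2}, with f′(x) = 2x. Iterate:
  r_0 = 1 (mod 11)
  r_1 = 78 (mod 121)
  r_2 = 925 (mod 1331)
Final: r_2 = 925, and one checks f(r_2) ≡ 0 mod 11^3.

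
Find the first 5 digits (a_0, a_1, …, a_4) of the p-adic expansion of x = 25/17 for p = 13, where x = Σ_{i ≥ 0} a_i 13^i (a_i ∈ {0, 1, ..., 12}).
(a_0, …, a_4) = (3, 6, 11, 6, 1)

v_13(25/17) = 0 (numerator and denominator both coprime to 13), so x ∈ ℤ_13^×. Compute digits iteratively via a_i = x_i mod 13, x_{i+1} = (x_i − a_i)/13, with x_0 = x:
  x_0 = 25/17;  a_0 = 3;  x_1 = (x_0 − 3)/13 = -2/17
  x_1 = -2/17;  a_1 = 6;  x_2 = (x_1 − 6)/13 = -8/17
  x_2 = -8/17;  a_2 = 11;  x_3 = (x_2 − 11)/13 = -15/17
  x_3 = -15/17;  a_3 = 6;  x_4 = (x_3 − 6)/13 = -9/17
  x_4 = -9/17;  a_4 = 1;  x_5 = (x_4 − 1)/13 = -2/17
Digits: (3, 6, 11, 6, 1).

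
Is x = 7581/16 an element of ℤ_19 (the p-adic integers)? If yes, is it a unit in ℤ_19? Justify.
x ∈ ℤ_19 but not a unit; v_19(x) = 2 > 0

ℤ_19 = {x ∈ ℚ_19 : v_19(x) ≥ 0} and ℤ_19^× = {x ∈ ℤ_19 : v_19(x) = 0}. Here v_19(7581/16) = v_19(num) − v_19(den) = 2; compare against these criteria.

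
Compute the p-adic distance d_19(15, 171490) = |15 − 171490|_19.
d_19(15, 171490) = 1/6859

Step 1 — x − y = 15 − 171490 = -171475. Step 2 — v_19(-171475) = 3 (factor: -171475 = −(19^3 · 25); the sign does not affect v_p). Step 3 — |x − y|_19 = 19^{-3} = 1/6859.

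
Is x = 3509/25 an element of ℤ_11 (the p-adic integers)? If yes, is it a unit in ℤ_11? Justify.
x ∈ ℤ_11 but not a unit; v_11(x) = 2 > 0

ℤ_11 = {x ∈ ℚ_11 : v_11(x) ≥ 0} and ℤ_11^× = {x ∈ ℤ_11 : v_11(x) = 0}. Here v_11(3509/25) = v_11(num) − v_11(den) = 2; compare against these criteria.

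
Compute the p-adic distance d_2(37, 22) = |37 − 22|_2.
d_2(37, 22) = 1

Step 1 — x − y = 37 − 22 = 15. Step 2 — v_2(15) = 0 (factor: 15 = (2^0 · 15); the sign does not affect v_p). Step 3 — |x − y|_2 = 2^{0} = 1.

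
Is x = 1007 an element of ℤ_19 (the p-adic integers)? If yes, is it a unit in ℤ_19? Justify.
x ∈ ℤ_19 but not a unit; v_19(x) = 1 > 0

ℤ_19 = {x ∈ ℚ_19 : v_19(x) ≥ 0} and ℤ_19^× = {x ∈ ℤ_19 : v_19(x) = 0}. Here v_19(1007) = v_19(num) − v_19(den) = 1; compare against these criteria.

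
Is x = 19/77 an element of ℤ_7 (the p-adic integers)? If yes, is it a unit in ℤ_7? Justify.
x ∉ ℤ_7 (v_7(x) = -1 < 0)

ℤ_7 = {x ∈ ℚ_7 : v_7(x) ≥ 0} and ℤ_7^× = {x ∈ ℤ_7 : v_7(x) = 0}. Here v_7(19/77) = v_7(num) − v_7(den) = -1; compare against these criteria.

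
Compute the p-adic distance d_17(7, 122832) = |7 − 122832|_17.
d_17(7, 122832) = 1/4913

Step 1 — x − y = 7 − 122832 = -122825. Step 2 — v_17(-122825) = 3 (factor: -122825 = −(17^3 · 25); the sign does not affect v_p). Step 3 — |x − y|_17 = 17^{-3} = 1/4913.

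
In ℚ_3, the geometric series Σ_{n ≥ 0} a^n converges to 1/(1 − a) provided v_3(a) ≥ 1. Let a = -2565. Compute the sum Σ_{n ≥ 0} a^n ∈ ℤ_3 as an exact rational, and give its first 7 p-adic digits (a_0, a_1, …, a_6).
Σ a^n = 1/(1 − a) = 1/2566;  first 7 digits = (1, 0, 0, 1, 1, 1, 0)

v_3(a) = 3 ≥ 1, so the series converges in ℤ_3 to 1/(1 − a) = 1/(1 − (-2565)) = 1/2566. Expand this rational in ℤ_3: compute digits iteratively via d_i = x_i mod 3, x_{i+1} = (x_i − d_i)/3. The first 7 digits are (1, 0, 0, 1, 1, 1, 0).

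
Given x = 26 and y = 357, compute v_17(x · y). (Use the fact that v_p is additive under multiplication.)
v_17(9282) = 1

v_p(x) = 0 (factor: 26 = 17^0 · 26); v_p(y) = 1 (factor: 357 = 17^1 · 21). Additivity: v_p(xy) = v_p(x) + v_p(y) = 0 + 1 = 1. (Direct check: xy = 9282 = 17^1 · (546).)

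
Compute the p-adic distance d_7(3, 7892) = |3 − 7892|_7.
d_7(3, 7892) = 1/343

Step 1 — x − y = 3 − 7892 = -7889. Step 2 — v_7(-7889) = 3 (factor: -7889 = −(7^3 · 23); the sign does not affect v_p). Step 3 — |x − y|_7 = 7^{-3} = 1/343.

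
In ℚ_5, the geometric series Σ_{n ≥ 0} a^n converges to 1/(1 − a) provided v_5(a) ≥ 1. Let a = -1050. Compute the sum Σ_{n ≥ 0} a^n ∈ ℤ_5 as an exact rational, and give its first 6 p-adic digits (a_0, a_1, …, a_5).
Σ a^n = 1/(1 − a) = 1/1051;  first 6 digits = (1, 0, 3, 1, 2, 2)

v_5(a) = 2 ≥ 1, so the series converges in ℤ_5 to 1/(1 − a) = 1/(1 − (-1050)) = 1/1051. Expand this rational in ℤ_5: compute digits iteratively via d_i = x_i mod 5, x_{i+1} = (x_i − d_i)/5. The first 6 digits are (1, 0, 3, 1, 2, 2).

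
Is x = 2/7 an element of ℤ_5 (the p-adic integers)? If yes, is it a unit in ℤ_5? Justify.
x ∈ ℤ_5^× (unit); v_5(x) = 0

ℤ_5 = {x ∈ ℚ_5 : v_5(x) ≥ 0} and ℤ_5^× = {x ∈ ℤ_5 : v_5(x) = 0}. Here v_5(2/7) = v_5(num) − v_5(den) = 0; compare against these criteria.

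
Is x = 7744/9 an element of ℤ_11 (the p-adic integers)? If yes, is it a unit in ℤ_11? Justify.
x ∈ ℤ_11 but not a unit; v_11(x) = 2 > 0

ℤ_11 = {x ∈ ℚ_11 : v_11(x) ≥ 0} and ℤ_11^× = {x ∈ ℤ_11 : v_11(x) = 0}. Here v_11(7744/9) = v_11(num) − v_11(den) = 2; compare against these criteria.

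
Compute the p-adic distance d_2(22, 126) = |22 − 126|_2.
d_2(22, 126) = 1/8

Step 1 — x − y = 22 − 126 = -104. Step 2 — v_2(-104) = 3 (factor: -104 = −(2^3 · 13); the sign does not affect v_p). Step 3 — |x − y|_2 = 2^{-3} = 1/8.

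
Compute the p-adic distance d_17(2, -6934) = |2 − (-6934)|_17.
d_17(2, -6934) = 1/289

Step 1 — x − y = 2 − (-6934) = 6936. Step 2 — v_17(6936) = 2 (factor: 6936 = (17^2 · 24); the sign does not affect v_p). Step 3 — |x − y|_17 = 17^{-2} = 1/289.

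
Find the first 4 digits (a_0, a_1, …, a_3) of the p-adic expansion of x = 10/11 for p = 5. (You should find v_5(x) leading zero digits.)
(a_0, …, a_3) = (0, 2, 1, 2)

v_5(10/11) = 1, so a_0 = ... = a_0 = 0. Factor out: x = 5^1 · u with u = 2/11 a unit in ℤ_5. Expand u iteratively via a_{v+i} = u_i mod 5, u_{i+1} = (u_i − a_{v+i})/5:
  u_0 = 2/11;  a_1 = 2;  u_1 = (u_0 − 2)/5 = -4/11
  u_1 = -4/11;  a_2 = 1;  u_2 = (u_1 − 1)/5 = -3/11
  u_2 = -3/11;  a_3 = 2;  u_3 = (u_2 − 2)/5 = -5/11
Digits: (0, 2, 1, 2).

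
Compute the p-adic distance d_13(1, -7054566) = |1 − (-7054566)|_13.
d_13(1, -7054566) = 1/371293

Step 1 — x − y = 1 − (-7054566) = 7054567. Step 2 — v_13(7054567) = 5 (factor: 7054567 = (13^5 · 19); the sign does not affect v_p). Step 3 — |x − y|_13 = 13^{-5} = 1/371293.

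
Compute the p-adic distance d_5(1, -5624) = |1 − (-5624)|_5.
d_5(1, -5624) = 1/625

Step 1 — x − y = 1 − (-5624) = 5625. Step 2 — v_5(5625) = 4 (factor: 5625 = (5^4 · 9); the sign does not affect v_p). Step 3 — |x − y|_5 = 5^{-4} = 1/625.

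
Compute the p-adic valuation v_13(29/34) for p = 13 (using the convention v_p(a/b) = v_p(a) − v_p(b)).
v_13(29/34) = 0

Factor powers of 13 from the numerator and denominator of the reduced fraction: 29 = 13^0 · 29 and 34 = 13^0 · 34. Apply v_p(a/b) = v_p(a) − v_p(b): v_13(29/34) = 0 − 0 = 0.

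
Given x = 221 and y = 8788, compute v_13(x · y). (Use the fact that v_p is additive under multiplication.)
v_13(1942148) = 4

v_p(x) = 1 (factor: 221 = 13^1 · 17); v_p(y) = 3 (factor: 8788 = 13^3 · 4). Additivity: v_p(xy) = v_p(x) + v_p(y) = 1 + 3 = 4. (Direct check: xy = 1942148 = 13^4 · (68).)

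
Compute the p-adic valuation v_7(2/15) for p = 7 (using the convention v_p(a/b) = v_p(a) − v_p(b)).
v_7(2/15) = 0

Factor powers of 7 from the numerator and denominator of the reduced fraction: 2 = 7^0 · 2 and 15 = 7^0 · 15. Apply v_p(a/b) = v_p(a) − v_p(b): v_7(2/15) = 0 − 0 = 0.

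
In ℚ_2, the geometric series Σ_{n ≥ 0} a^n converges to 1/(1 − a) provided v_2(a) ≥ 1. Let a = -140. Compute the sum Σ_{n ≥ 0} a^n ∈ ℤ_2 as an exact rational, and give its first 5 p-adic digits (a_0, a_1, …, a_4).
Σ a^n = 1/(1 − a) = 1/141;  first 5 digits = (1, 0, 1, 0, 0)

v_2(a) = 2 ≥ 1, so the series converges in ℤ_2 to 1/(1 − a) = 1/(1 − (-140)) = 1/141. Expand this rational in ℤ_2: compute digits iteratively via d_i = x_i mod 2, x_{i+1} = (x_i − d_i)/2. The first 5 digits are (1, 0, 1, 0, 0).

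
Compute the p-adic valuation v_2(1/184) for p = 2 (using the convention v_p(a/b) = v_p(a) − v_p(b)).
v_2(1/184) = -3

Factor powers of 2 from the numerator and denominator of the reduced fraction: 1 = 2^0 · 1 and 184 = 2^3 · 23. Apply v_p(a/b) = v_p(a) − v_p(b): v_2(1/184) = 0 − 3 = -3.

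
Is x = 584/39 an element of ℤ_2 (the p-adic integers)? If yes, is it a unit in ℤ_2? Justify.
x ∈ ℤ_2 but not a unit; v_2(x) = 3 > 0

ℤ_2 = {x ∈ ℚ_2 : v_2(x) ≥ 0} and ℤ_2^× = {x ∈ ℤ_2 : v_2(x) = 0}. Here v_2(584/39) = v_2(num) − v_2(den) = 3; compare against these criteria.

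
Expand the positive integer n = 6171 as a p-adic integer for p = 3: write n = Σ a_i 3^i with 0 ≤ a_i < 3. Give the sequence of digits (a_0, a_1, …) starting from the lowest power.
(a_0, a_1, …) = (0, 2, 1, 0, 1, 1, 2, 2)

Repeated division by 3 gives the digits low-to-high: 6171 = 2·3^1 + 1·3^2 + 1·3^4 + 1·3^5 + 2·3^6 + 2·3^7. Digit sequence: (0, 2, 1, 0, 1, 1, 2, 2).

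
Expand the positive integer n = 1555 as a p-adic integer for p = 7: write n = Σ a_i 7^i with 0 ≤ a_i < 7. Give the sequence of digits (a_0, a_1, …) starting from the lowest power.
(a_0, a_1, …) = (1, 5, 3, 4)

Repeated division by 7 gives the digits low-to-high: 1555 = 1 + 5·7^1 + 3·7^2 + 4·7^3. Digit sequence: (1, 5, 3, 4).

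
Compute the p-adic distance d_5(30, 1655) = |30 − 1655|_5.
d_5(30, 1655) = 1/125

Step 1 — x − y = 30 − 1655 = -1625. Step 2 — v_5(-1625) = 3 (factor: -1625 = −(5^3 · 13); the sign does not affect v_p). Step 3 — |x − y|_5 = 5^{-3} = 1/125.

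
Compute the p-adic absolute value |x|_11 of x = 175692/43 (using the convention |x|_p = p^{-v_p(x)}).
|175692/43|_11 = 1/14641

Step 1 — compute v_11(x) by factoring powers of 11 out of the numerator and denominator: v_11(175692/43) = 4. Step 2 — apply |x|_p = p^{-v_p(x)} = 11^{-4} = 1/14641.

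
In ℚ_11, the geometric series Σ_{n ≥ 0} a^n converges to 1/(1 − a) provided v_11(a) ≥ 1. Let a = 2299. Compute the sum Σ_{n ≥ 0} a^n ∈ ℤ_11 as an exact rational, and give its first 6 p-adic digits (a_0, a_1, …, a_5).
Σ a^n = 1/(1 − a) = -1/2298;  first 6 digits = (1, 0, 8, 1, 9, 10)

v_11(a) = 2 ≥ 1, so the series converges in ℤ_11 to 1/(1 − a) = 1/(1 − 2299) = -1/2298. Expand this rational in ℤ_11: compute digits iteratively via d_i = x_i mod 11, x_{i+1} = (x_i − d_i)/11. The first 6 digits are (1, 0, 8, 1, 9, 10).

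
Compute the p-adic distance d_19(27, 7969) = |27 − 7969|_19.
d_19(27, 7969) = 1/361

Step 1 — x − y = 27 − 7969 = -7942. Step 2 — v_19(-7942) = 2 (factor: -7942 = −(19^2 · 22); the sign does not affect v_p). Step 3 — |x − y|_19 = 19^{-2} = 1/361.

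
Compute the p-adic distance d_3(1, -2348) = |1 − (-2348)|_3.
d_3(1, -2348) = 1/81

Step 1 — x − y = 1 − (-2348) = 2349. Step 2 — v_3(2349) = 4 (factor: 2349 = (3^4 · 29); the sign does not affect v_p). Step 3 — |x − y|_3 = 3^{-4} = 1/81.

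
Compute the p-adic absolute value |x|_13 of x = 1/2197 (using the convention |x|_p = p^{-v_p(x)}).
|1/2197|_13 = 2197

Step 1 — compute v_13(x) by factoring powers of 13 out of the numerator and denominator: v_13(1/2197) = -3. Step 2 — apply |x|_p = p^{-v_p(x)} = 13^{3} = 2197.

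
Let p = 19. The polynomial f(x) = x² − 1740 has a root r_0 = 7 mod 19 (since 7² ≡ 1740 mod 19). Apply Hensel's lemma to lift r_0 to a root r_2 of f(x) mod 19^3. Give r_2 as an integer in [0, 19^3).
r_2 = 463 (mod 6859)

Hensel's recurrence: r_{i+1} = r_i − f(r_i)·(f′(r_i))^{-1} mod 19^{i+2}, with f′(x) = 2x. Iterate:
  r_0 = 7 (mod 19)
  r_1 = 102 (mod 361)
  r_2 = 463 (mod 6859)
Final: r_2 = 463, and one checks f(r_2) ≡ 0 mod 19^3.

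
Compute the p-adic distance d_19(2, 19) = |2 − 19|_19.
d_19(2, 19) = 1

Step 1 — x − y = 2 − 19 = -17. Step 2 — v_19(-17) = 0 (factor: -17 = −(19^0 · 17); the sign does not affect v_p). Step 3 — |x − y|_19 = 19^{0} = 1.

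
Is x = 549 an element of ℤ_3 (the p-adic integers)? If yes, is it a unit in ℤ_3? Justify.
x ∈ ℤ_3 but not a unit; v_3(x) = 2 > 0

ℤ_3 = {x ∈ ℚ_3 : v_3(x) ≥ 0} and ℤ_3^× = {x ∈ ℤ_3 : v_3(x) = 0}. Here v_3(549) = v_3(num) − v_3(den) = 2; compare against these criteria.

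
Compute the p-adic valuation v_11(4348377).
v_11(4348377) = 5

v_11(n) is the largest exponent k such that 11^k divides n. Factor out: 4348377 = 11^5 · 27. (Sign doesn't affect v_p.) So v_11(4348377) = 5.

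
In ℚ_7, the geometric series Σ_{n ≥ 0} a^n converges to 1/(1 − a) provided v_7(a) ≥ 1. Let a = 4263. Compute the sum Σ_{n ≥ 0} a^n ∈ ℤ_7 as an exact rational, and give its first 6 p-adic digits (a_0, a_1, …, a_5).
Σ a^n = 1/(1 − a) = -1/4262;  first 6 digits = (1, 0, 3, 5, 3, 3)

v_7(a) = 2 ≥ 1, so the series converges in ℤ_7 to 1/(1 − a) = 1/(1 − 4263) = -1/4262. Expand this rational in ℤ_7: compute digits iteratively via d_i = x_i mod 7, x_{i+1} = (x_i − d_i)/7. The first 6 digits are (1, 0, 3, 5, 3, 3).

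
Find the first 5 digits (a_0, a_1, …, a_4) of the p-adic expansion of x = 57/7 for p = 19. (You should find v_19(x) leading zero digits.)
(a_0, …, a_4) = (0, 14, 2, 8, 5)

v_19(57/7) = 1, so a_0 = ... = a_0 = 0. Factor out: x = 19^1 · u with u = 3/7 a unit in ℤ_19. Expand u iteratively via a_{v+i} = u_i mod 19, u_{i+1} = (u_i − a_{v+i})/19:
  u_0 = 3/7;  a_1 = 14;  u_1 = (u_0 − 14)/19 = -5/7
  u_1 = -5/7;  a_2 = 2;  u_2 = (u_1 − 2)/19 = -1/7
  u_2 = -1/7;  a_3 = 8;  u_3 = (u_2 − 8)/19 = -3/7
  u_3 = -3/7;  a_4 = 5;  u_4 = (u_3 − 5)/19 = -2/7
Digits: (0, 14, 2, 8, 5).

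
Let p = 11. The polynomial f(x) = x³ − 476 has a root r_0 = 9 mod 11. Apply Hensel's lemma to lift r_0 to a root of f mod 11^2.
r_1 = 119 (mod 121)

Hensel: r_{i+1} = r_i − f(r_i)/f′(r_i) mod 11^{i+2}, where f′(x) = 3x². Iterate:
  r_0 = 9 (mod 11)
  r_1 = 119 (mod 121)
Final: r = 119 with f(r) ≡ 0 mod 11^2.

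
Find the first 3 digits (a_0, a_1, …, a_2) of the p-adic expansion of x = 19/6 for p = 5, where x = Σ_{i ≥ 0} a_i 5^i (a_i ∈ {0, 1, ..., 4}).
(a_0, …, a_2) = (4, 4, 0)

v_5(19/6) = 0 (numerator and denominator both coprime to 5), so x ∈ ℤ_5^×. Compute digits iteratively via a_i = x_i mod 5, x_{i+1} = (x_i − a_i)/5, with x_0 = x:
  x_0 = 19/6;  a_0 = 4;  x_1 = (x_0 − 4)/5 = -1/6
  x_1 = -1/6;  a_1 = 4;  x_2 = (x_1 − 4)/5 = -5/6
  x_2 = -5/6;  a_2 = 0;  x_3 = (x_2 − 0)/5 = -1/6
Digits: (4, 4, 0).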